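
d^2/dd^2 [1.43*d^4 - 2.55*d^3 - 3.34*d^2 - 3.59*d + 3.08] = 17.16*d^2 - 15.3*d - 6.68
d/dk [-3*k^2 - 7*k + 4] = -6*k - 7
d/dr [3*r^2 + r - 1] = 6*r + 1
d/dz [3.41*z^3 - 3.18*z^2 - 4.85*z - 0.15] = 10.23*z^2 - 6.36*z - 4.85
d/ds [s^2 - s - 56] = 2*s - 1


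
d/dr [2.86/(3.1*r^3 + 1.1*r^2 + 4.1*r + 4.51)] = (-26.598*r^2 - 6.292*r - 11.726)/(3.1*r^3 + 1.1*r^2 + 4.1*r + 4.51)^2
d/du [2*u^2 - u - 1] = 4*u - 1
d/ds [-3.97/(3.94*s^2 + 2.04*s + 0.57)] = (31.2836*s + 8.0988)/(3.94*s^2 + 2.04*s + 0.57)^2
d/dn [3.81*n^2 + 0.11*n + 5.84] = 7.62*n + 0.11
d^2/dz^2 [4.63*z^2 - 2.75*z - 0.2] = 9.26000000000000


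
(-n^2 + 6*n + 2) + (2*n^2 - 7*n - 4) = n^2 - n - 2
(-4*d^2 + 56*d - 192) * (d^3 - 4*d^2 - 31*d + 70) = -4*d^5 + 72*d^4 - 292*d^3 - 1248*d^2 + 9872*d - 13440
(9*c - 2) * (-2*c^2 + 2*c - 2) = -18*c^3 + 22*c^2 - 22*c + 4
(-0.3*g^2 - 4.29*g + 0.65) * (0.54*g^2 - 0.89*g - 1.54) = -0.162*g^4 - 2.0496*g^3 + 4.6311*g^2 + 6.0281*g - 1.001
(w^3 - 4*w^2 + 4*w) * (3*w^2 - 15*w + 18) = 3*w^5 - 27*w^4 + 90*w^3 - 132*w^2 + 72*w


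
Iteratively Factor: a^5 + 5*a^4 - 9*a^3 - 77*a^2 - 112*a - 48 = (a + 1)*(a^4 + 4*a^3 - 13*a^2 - 64*a - 48) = (a + 1)*(a + 3)*(a^3 + a^2 - 16*a - 16) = (a + 1)^2*(a + 3)*(a^2 - 16) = (a + 1)^2*(a + 3)*(a + 4)*(a - 4)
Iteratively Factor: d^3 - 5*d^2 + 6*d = (d)*(d^2 - 5*d + 6) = d*(d - 2)*(d - 3)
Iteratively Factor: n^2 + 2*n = (n)*(n + 2)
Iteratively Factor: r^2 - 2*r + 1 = (r - 1)*(r - 1)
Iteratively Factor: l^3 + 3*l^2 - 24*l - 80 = (l + 4)*(l^2 - l - 20) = (l - 5)*(l + 4)*(l + 4)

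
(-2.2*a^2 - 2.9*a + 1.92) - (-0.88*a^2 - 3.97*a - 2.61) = -1.32*a^2 + 1.07*a + 4.53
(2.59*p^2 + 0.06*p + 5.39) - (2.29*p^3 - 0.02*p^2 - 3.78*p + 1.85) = -2.29*p^3 + 2.61*p^2 + 3.84*p + 3.54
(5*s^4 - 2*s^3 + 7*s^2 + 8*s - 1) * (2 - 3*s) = -15*s^5 + 16*s^4 - 25*s^3 - 10*s^2 + 19*s - 2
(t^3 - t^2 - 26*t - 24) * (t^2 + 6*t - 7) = t^5 + 5*t^4 - 39*t^3 - 173*t^2 + 38*t + 168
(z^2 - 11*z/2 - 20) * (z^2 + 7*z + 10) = z^4 + 3*z^3/2 - 97*z^2/2 - 195*z - 200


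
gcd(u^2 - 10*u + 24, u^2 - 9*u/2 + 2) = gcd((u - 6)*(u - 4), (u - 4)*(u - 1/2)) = u - 4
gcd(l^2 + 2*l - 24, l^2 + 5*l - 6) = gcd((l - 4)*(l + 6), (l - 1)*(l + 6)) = l + 6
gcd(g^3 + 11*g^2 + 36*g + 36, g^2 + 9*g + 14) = g + 2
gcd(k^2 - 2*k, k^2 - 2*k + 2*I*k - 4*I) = k - 2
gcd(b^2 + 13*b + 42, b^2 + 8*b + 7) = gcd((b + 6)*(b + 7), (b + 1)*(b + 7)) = b + 7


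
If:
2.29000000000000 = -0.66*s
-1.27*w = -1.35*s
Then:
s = -3.47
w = -3.69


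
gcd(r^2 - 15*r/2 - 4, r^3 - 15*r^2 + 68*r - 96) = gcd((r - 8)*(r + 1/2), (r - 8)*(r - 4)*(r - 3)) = r - 8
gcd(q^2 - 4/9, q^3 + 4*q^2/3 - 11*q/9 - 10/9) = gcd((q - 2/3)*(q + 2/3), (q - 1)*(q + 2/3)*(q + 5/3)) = q + 2/3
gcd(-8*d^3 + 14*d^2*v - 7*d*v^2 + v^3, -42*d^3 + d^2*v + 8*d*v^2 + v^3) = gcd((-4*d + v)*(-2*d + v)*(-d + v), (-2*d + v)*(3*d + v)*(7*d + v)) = -2*d + v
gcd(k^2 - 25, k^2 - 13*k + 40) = k - 5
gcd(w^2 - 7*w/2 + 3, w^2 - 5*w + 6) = w - 2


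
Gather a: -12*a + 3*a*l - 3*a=a*(3*l - 15)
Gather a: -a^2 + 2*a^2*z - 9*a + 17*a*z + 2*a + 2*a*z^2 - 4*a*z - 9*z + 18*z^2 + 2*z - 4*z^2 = a^2*(2*z - 1) + a*(2*z^2 + 13*z - 7) + 14*z^2 - 7*z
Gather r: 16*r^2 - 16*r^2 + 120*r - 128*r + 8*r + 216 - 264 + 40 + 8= 0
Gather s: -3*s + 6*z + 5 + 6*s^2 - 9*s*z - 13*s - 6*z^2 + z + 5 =6*s^2 + s*(-9*z - 16) - 6*z^2 + 7*z + 10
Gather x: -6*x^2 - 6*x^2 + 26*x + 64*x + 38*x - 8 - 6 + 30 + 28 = -12*x^2 + 128*x + 44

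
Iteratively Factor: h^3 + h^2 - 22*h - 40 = (h + 2)*(h^2 - h - 20) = (h + 2)*(h + 4)*(h - 5)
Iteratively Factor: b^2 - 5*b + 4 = (b - 4)*(b - 1)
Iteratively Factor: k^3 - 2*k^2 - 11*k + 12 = (k + 3)*(k^2 - 5*k + 4) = (k - 1)*(k + 3)*(k - 4)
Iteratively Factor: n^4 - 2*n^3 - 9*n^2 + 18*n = (n - 2)*(n^3 - 9*n) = (n - 3)*(n - 2)*(n^2 + 3*n) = n*(n - 3)*(n - 2)*(n + 3)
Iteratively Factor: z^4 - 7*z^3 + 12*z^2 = (z - 3)*(z^3 - 4*z^2) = z*(z - 3)*(z^2 - 4*z) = z^2*(z - 3)*(z - 4)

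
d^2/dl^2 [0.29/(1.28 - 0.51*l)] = -0.150858/(0.51*l - 1.28)^3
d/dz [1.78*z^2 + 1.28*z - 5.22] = 3.56*z + 1.28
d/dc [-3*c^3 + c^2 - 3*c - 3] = -9*c^2 + 2*c - 3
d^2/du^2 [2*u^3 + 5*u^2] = 12*u + 10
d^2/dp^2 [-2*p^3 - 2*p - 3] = -12*p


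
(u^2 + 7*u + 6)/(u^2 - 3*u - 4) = (u + 6)/(u - 4)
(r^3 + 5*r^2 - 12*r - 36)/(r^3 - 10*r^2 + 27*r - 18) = (r^2 + 8*r + 12)/(r^2 - 7*r + 6)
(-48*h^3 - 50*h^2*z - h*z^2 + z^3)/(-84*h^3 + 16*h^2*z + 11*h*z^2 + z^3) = (-8*h^2 - 7*h*z + z^2)/(-14*h^2 + 5*h*z + z^2)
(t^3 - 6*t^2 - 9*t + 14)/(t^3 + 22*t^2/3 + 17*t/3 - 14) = 3*(t^2 - 5*t - 14)/(3*t^2 + 25*t + 42)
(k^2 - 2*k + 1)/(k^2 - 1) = (k - 1)/(k + 1)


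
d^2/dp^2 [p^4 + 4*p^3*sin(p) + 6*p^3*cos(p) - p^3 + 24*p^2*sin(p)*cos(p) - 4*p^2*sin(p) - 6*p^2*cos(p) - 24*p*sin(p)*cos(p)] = -4*p^3*sin(p) - 6*p^3*cos(p) - 32*p^2*sin(p) - 48*p^2*sin(2*p) + 30*p^2*cos(p) + 12*p^2 + 48*p*sin(p) + 48*p*sin(2*p) + 20*p*cos(p) + 96*p*cos(2*p) - 6*p - 8*sin(p) + 24*sin(2*p) - 12*cos(p) - 48*cos(2*p)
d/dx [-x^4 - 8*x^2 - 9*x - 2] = -4*x^3 - 16*x - 9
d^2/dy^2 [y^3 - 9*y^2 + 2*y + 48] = 6*y - 18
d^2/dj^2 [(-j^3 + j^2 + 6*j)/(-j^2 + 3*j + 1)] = 2*(j^3 + 6*j^2 - 15*j + 17)/(j^6 - 9*j^5 + 24*j^4 - 9*j^3 - 24*j^2 - 9*j - 1)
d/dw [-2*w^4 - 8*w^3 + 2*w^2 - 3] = 4*w*(-2*w^2 - 6*w + 1)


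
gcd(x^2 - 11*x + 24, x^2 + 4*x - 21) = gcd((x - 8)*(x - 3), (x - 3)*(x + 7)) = x - 3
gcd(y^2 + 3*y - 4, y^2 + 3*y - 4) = y^2 + 3*y - 4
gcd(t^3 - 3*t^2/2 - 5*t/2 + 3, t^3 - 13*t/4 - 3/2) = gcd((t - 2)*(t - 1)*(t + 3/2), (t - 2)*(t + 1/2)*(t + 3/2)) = t^2 - t/2 - 3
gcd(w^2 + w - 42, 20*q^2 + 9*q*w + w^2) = 1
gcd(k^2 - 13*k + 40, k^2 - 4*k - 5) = k - 5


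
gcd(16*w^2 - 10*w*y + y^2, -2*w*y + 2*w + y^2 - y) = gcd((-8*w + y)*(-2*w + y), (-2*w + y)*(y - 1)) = -2*w + y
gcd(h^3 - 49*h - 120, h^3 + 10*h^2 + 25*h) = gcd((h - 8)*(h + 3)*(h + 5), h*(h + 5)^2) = h + 5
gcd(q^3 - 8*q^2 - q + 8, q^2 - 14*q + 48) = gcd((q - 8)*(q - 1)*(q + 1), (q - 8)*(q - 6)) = q - 8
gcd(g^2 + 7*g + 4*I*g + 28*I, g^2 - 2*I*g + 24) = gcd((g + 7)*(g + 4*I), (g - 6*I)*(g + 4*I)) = g + 4*I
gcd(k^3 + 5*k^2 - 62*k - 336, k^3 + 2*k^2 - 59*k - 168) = k^2 - k - 56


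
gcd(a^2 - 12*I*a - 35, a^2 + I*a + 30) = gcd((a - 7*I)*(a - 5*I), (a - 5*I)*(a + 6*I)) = a - 5*I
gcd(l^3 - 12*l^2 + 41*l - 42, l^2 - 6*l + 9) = l - 3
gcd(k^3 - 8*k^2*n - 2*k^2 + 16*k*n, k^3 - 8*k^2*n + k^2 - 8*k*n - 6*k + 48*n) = k^2 - 8*k*n - 2*k + 16*n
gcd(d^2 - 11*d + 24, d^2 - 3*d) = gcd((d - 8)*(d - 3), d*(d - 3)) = d - 3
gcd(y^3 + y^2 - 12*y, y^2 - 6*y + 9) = y - 3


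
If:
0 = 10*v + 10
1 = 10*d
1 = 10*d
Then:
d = 1/10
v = -1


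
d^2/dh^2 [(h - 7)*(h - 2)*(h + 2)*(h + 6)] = 12*h^2 - 6*h - 92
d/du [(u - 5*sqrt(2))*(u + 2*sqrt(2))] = 2*u - 3*sqrt(2)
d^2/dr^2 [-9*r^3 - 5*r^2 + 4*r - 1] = -54*r - 10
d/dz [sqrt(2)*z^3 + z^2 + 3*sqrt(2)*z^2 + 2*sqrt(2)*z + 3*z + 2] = 3*sqrt(2)*z^2 + 2*z + 6*sqrt(2)*z + 2*sqrt(2) + 3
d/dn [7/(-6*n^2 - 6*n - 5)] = 42*(2*n + 1)/(6*n^2 + 6*n + 5)^2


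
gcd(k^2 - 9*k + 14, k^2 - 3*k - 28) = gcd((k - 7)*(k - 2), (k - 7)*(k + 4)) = k - 7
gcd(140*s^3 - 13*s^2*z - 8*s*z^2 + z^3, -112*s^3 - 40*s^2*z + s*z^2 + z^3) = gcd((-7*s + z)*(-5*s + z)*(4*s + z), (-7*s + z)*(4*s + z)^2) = -28*s^2 - 3*s*z + z^2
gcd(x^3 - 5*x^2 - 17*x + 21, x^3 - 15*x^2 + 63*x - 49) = x^2 - 8*x + 7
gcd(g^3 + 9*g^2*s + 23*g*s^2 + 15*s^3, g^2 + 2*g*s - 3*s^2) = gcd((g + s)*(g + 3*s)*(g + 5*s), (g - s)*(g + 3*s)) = g + 3*s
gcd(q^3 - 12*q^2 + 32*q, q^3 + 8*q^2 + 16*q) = q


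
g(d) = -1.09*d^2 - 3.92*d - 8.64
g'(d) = -2.18*d - 3.92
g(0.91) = -13.11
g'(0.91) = -5.90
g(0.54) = -11.07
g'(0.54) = -5.10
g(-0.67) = -6.50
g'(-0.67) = -2.46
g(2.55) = -25.72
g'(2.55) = -9.48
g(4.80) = -52.57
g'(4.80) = -14.38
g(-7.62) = -42.06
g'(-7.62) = 12.69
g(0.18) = -9.38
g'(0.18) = -4.31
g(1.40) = -16.26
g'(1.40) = -6.97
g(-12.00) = -118.56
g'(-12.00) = 22.24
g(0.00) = -8.64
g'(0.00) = -3.92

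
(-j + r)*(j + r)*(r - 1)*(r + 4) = -j^2*r^2 - 3*j^2*r + 4*j^2 + r^4 + 3*r^3 - 4*r^2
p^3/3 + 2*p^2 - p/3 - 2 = (p/3 + 1/3)*(p - 1)*(p + 6)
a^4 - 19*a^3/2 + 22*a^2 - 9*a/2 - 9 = (a - 6)*(a - 3)*(a - 1)*(a + 1/2)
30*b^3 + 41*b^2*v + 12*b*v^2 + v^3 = (b + v)*(5*b + v)*(6*b + v)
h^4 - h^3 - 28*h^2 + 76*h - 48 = (h - 4)*(h - 2)*(h - 1)*(h + 6)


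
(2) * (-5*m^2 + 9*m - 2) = -10*m^2 + 18*m - 4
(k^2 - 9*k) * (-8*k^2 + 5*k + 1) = -8*k^4 + 77*k^3 - 44*k^2 - 9*k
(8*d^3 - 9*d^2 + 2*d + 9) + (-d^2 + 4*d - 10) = 8*d^3 - 10*d^2 + 6*d - 1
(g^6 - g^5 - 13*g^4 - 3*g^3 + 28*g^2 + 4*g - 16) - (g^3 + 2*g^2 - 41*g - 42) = g^6 - g^5 - 13*g^4 - 4*g^3 + 26*g^2 + 45*g + 26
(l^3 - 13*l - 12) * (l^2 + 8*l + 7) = l^5 + 8*l^4 - 6*l^3 - 116*l^2 - 187*l - 84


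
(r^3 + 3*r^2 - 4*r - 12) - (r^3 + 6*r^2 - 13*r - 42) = -3*r^2 + 9*r + 30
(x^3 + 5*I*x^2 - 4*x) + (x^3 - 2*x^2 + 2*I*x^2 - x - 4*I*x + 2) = 2*x^3 - 2*x^2 + 7*I*x^2 - 5*x - 4*I*x + 2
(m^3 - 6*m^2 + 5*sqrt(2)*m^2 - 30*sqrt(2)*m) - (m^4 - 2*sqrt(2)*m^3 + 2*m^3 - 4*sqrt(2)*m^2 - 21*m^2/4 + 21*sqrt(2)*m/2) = -m^4 - m^3 + 2*sqrt(2)*m^3 - 3*m^2/4 + 9*sqrt(2)*m^2 - 81*sqrt(2)*m/2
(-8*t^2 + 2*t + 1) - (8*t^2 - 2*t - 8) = -16*t^2 + 4*t + 9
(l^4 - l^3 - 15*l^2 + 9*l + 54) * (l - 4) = l^5 - 5*l^4 - 11*l^3 + 69*l^2 + 18*l - 216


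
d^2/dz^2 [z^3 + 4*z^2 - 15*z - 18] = 6*z + 8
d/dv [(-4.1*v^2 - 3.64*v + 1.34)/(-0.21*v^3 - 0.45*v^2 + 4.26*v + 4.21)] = (-0.861*v^4 - 1.5288*v^3 - 18.2598*v^2 - 33.316*v - 21.0328)/(0.0441*v^6 + 0.189*v^5 - 1.5867*v^4 - 5.6022*v^3 + 14.3586*v^2 + 35.8692*v + 17.7241)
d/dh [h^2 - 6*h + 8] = 2*h - 6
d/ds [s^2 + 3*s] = 2*s + 3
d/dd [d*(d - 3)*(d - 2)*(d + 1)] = 4*d^3 - 12*d^2 + 2*d + 6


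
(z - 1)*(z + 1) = z^2 - 1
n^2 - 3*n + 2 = (n - 2)*(n - 1)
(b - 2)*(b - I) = b^2 - 2*b - I*b + 2*I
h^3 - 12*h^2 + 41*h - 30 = (h - 6)*(h - 5)*(h - 1)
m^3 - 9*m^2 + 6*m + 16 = (m - 8)*(m - 2)*(m + 1)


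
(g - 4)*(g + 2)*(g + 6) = g^3 + 4*g^2 - 20*g - 48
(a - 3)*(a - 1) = a^2 - 4*a + 3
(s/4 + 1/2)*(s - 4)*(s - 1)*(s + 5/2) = s^4/4 - s^3/8 - 27*s^2/8 - 7*s/4 + 5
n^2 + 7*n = n*(n + 7)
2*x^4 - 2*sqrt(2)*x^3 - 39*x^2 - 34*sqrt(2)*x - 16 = (x - 4*sqrt(2))*(x + 2*sqrt(2))*(sqrt(2)*x + 1)^2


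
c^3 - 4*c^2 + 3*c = c*(c - 3)*(c - 1)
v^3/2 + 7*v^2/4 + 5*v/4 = v*(v/2 + 1/2)*(v + 5/2)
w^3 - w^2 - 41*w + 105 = (w - 5)*(w - 3)*(w + 7)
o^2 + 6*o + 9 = (o + 3)^2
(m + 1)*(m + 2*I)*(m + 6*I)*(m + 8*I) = m^4 + m^3 + 16*I*m^3 - 76*m^2 + 16*I*m^2 - 76*m - 96*I*m - 96*I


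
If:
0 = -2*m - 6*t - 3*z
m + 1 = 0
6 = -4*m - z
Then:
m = -1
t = 4/3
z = -2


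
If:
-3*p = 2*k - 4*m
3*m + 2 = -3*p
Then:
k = -7*p/2 - 4/3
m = -p - 2/3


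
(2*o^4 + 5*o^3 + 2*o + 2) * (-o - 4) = -2*o^5 - 13*o^4 - 20*o^3 - 2*o^2 - 10*o - 8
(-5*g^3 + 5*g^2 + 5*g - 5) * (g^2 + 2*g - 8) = -5*g^5 - 5*g^4 + 55*g^3 - 35*g^2 - 50*g + 40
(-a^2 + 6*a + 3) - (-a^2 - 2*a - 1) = 8*a + 4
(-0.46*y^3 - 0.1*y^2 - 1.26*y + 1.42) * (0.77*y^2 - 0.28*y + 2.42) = -0.3542*y^5 + 0.0518*y^4 - 2.0554*y^3 + 1.2042*y^2 - 3.4468*y + 3.4364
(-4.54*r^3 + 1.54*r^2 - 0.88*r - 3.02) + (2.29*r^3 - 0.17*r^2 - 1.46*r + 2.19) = -2.25*r^3 + 1.37*r^2 - 2.34*r - 0.83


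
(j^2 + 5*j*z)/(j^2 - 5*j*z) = (j + 5*z)/(j - 5*z)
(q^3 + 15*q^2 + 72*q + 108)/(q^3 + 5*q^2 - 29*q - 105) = (q^2 + 12*q + 36)/(q^2 + 2*q - 35)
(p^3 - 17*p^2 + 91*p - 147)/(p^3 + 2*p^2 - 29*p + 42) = (p^2 - 14*p + 49)/(p^2 + 5*p - 14)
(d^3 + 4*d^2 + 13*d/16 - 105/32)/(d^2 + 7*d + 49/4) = (16*d^2 + 8*d - 15)/(8*(2*d + 7))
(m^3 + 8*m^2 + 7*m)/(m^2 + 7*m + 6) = m*(m + 7)/(m + 6)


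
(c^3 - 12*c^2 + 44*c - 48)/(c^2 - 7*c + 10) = (c^2 - 10*c + 24)/(c - 5)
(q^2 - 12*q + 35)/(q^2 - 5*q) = (q - 7)/q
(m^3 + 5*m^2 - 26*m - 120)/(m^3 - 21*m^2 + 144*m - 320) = (m^2 + 10*m + 24)/(m^2 - 16*m + 64)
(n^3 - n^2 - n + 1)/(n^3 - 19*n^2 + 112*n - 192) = (n^3 - n^2 - n + 1)/(n^3 - 19*n^2 + 112*n - 192)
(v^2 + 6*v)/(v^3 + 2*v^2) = (v + 6)/(v*(v + 2))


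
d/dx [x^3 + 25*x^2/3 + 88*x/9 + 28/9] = 3*x^2 + 50*x/3 + 88/9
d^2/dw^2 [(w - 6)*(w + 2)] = 2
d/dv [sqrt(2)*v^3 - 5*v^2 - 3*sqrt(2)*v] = 3*sqrt(2)*v^2 - 10*v - 3*sqrt(2)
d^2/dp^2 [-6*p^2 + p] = -12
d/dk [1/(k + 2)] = -1/(k + 2)^2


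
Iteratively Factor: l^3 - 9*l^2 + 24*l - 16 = (l - 4)*(l^2 - 5*l + 4) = (l - 4)^2*(l - 1)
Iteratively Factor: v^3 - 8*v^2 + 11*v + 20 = (v - 5)*(v^2 - 3*v - 4) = (v - 5)*(v + 1)*(v - 4)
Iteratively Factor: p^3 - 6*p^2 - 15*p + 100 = (p + 4)*(p^2 - 10*p + 25) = (p - 5)*(p + 4)*(p - 5)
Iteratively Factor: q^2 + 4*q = (q)*(q + 4)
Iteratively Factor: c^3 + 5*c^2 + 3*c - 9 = (c + 3)*(c^2 + 2*c - 3) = (c - 1)*(c + 3)*(c + 3)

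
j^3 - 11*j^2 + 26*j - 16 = (j - 8)*(j - 2)*(j - 1)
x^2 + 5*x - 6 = (x - 1)*(x + 6)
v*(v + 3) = v^2 + 3*v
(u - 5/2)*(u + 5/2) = u^2 - 25/4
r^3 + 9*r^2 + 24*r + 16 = (r + 1)*(r + 4)^2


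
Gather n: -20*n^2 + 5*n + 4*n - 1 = -20*n^2 + 9*n - 1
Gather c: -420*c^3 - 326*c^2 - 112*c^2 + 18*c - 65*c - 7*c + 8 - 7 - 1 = -420*c^3 - 438*c^2 - 54*c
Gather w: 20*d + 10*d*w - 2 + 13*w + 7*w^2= 20*d + 7*w^2 + w*(10*d + 13) - 2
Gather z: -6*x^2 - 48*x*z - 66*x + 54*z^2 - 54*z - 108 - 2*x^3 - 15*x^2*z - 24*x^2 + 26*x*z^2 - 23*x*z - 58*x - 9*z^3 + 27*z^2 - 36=-2*x^3 - 30*x^2 - 124*x - 9*z^3 + z^2*(26*x + 81) + z*(-15*x^2 - 71*x - 54) - 144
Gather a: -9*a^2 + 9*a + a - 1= -9*a^2 + 10*a - 1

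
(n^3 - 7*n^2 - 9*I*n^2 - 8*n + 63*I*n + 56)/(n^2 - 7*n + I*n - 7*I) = (n^2 - 9*I*n - 8)/(n + I)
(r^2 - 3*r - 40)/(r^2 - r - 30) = (r - 8)/(r - 6)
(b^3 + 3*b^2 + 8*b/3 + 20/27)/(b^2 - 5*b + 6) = (27*b^3 + 81*b^2 + 72*b + 20)/(27*(b^2 - 5*b + 6))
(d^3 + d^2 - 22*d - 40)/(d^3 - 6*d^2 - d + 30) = (d + 4)/(d - 3)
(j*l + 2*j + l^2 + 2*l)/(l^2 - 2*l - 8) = (j + l)/(l - 4)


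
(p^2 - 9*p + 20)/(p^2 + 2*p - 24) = (p - 5)/(p + 6)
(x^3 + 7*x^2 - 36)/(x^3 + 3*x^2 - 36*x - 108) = (x - 2)/(x - 6)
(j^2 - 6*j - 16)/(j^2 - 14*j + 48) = (j + 2)/(j - 6)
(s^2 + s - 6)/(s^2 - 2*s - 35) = (-s^2 - s + 6)/(-s^2 + 2*s + 35)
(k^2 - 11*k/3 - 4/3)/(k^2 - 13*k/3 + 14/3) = (3*k^2 - 11*k - 4)/(3*k^2 - 13*k + 14)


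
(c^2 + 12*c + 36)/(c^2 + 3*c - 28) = (c^2 + 12*c + 36)/(c^2 + 3*c - 28)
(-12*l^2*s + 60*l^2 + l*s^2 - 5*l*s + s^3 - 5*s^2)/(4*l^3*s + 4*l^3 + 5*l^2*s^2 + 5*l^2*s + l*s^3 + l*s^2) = (-3*l*s + 15*l + s^2 - 5*s)/(l*(l*s + l + s^2 + s))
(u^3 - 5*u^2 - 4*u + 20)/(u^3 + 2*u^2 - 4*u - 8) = (u - 5)/(u + 2)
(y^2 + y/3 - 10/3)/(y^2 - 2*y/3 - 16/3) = (3*y - 5)/(3*y - 8)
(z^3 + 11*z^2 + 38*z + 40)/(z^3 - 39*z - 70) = (z + 4)/(z - 7)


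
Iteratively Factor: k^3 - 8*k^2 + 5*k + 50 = (k - 5)*(k^2 - 3*k - 10) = (k - 5)*(k + 2)*(k - 5)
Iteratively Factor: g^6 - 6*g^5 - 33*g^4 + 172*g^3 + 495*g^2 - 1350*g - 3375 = (g + 3)*(g^5 - 9*g^4 - 6*g^3 + 190*g^2 - 75*g - 1125) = (g - 5)*(g + 3)*(g^4 - 4*g^3 - 26*g^2 + 60*g + 225) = (g - 5)^2*(g + 3)*(g^3 + g^2 - 21*g - 45) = (g - 5)^3*(g + 3)*(g^2 + 6*g + 9) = (g - 5)^3*(g + 3)^2*(g + 3)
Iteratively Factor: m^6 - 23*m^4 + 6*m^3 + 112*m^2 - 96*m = (m - 4)*(m^5 + 4*m^4 - 7*m^3 - 22*m^2 + 24*m) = m*(m - 4)*(m^4 + 4*m^3 - 7*m^2 - 22*m + 24) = m*(m - 4)*(m - 2)*(m^3 + 6*m^2 + 5*m - 12) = m*(m - 4)*(m - 2)*(m - 1)*(m^2 + 7*m + 12) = m*(m - 4)*(m - 2)*(m - 1)*(m + 4)*(m + 3)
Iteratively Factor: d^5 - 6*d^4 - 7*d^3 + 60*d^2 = (d - 4)*(d^4 - 2*d^3 - 15*d^2) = d*(d - 4)*(d^3 - 2*d^2 - 15*d) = d^2*(d - 4)*(d^2 - 2*d - 15) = d^2*(d - 5)*(d - 4)*(d + 3)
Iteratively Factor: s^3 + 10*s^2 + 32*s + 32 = (s + 4)*(s^2 + 6*s + 8) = (s + 2)*(s + 4)*(s + 4)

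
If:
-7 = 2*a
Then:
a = -7/2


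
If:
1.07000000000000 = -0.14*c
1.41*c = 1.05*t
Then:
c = -7.64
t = -10.26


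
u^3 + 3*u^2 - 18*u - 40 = (u - 4)*(u + 2)*(u + 5)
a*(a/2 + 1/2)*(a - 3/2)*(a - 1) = a^4/2 - 3*a^3/4 - a^2/2 + 3*a/4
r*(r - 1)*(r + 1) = r^3 - r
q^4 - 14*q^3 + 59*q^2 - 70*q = q*(q - 7)*(q - 5)*(q - 2)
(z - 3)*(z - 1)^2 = z^3 - 5*z^2 + 7*z - 3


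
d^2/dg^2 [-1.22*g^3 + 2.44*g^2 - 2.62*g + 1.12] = 4.88 - 7.32*g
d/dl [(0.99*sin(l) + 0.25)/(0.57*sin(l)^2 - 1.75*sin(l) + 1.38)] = (-0.5643*sin(l)^2 - 0.285*sin(l) + 1.8037)*cos(l)/(0.3249*sin(l)^4 - 1.995*sin(l)^3 + 4.6357*sin(l)^2 - 4.83*sin(l) + 1.9044)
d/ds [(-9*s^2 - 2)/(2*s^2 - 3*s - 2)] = (27*s^2 + 44*s - 6)/(4*s^4 - 12*s^3 + s^2 + 12*s + 4)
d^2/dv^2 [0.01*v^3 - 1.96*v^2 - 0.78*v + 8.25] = 0.06*v - 3.92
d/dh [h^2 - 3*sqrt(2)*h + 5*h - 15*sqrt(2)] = 2*h - 3*sqrt(2) + 5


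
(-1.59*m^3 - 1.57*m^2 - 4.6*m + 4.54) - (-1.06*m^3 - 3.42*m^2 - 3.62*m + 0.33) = -0.53*m^3 + 1.85*m^2 - 0.98*m + 4.21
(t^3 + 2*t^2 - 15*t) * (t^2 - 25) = t^5 + 2*t^4 - 40*t^3 - 50*t^2 + 375*t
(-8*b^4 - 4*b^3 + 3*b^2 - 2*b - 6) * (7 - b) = 8*b^5 - 52*b^4 - 31*b^3 + 23*b^2 - 8*b - 42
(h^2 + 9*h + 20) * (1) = h^2 + 9*h + 20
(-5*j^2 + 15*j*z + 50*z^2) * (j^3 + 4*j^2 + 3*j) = -5*j^5 + 15*j^4*z - 20*j^4 + 50*j^3*z^2 + 60*j^3*z - 15*j^3 + 200*j^2*z^2 + 45*j^2*z + 150*j*z^2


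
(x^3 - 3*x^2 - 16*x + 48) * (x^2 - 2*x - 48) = x^5 - 5*x^4 - 58*x^3 + 224*x^2 + 672*x - 2304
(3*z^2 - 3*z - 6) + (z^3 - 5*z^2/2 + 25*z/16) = z^3 + z^2/2 - 23*z/16 - 6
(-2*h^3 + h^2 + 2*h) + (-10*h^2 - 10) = -2*h^3 - 9*h^2 + 2*h - 10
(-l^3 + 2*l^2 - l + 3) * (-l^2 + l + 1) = l^5 - 3*l^4 + 2*l^3 - 2*l^2 + 2*l + 3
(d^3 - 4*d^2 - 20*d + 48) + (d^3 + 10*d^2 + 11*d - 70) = 2*d^3 + 6*d^2 - 9*d - 22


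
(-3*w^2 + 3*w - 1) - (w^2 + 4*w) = -4*w^2 - w - 1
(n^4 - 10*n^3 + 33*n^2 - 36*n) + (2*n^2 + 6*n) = n^4 - 10*n^3 + 35*n^2 - 30*n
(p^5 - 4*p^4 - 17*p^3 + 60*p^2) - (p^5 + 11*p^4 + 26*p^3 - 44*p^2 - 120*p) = -15*p^4 - 43*p^3 + 104*p^2 + 120*p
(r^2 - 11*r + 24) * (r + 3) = r^3 - 8*r^2 - 9*r + 72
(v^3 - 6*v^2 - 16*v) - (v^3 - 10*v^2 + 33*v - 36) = 4*v^2 - 49*v + 36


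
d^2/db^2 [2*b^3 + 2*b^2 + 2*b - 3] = 12*b + 4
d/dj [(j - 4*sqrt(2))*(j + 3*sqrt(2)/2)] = 2*j - 5*sqrt(2)/2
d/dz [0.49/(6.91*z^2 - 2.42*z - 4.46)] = (1.1858 - 6.7718*z)/(-6.91*z^2 + 2.42*z + 4.46)^2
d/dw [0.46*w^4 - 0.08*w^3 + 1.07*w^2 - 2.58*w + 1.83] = 1.84*w^3 - 0.24*w^2 + 2.14*w - 2.58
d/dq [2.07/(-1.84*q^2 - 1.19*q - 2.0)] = (7.6176*q + 2.4633)/(1.84*q^2 + 1.19*q + 2.0)^2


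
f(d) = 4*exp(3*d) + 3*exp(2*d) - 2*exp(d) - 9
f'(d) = 12*exp(3*d) + 6*exp(2*d) - 2*exp(d)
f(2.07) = 2154.36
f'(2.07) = 6333.38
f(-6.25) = -9.00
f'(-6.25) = -0.00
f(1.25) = 190.65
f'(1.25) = 576.37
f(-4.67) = -9.02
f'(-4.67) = -0.02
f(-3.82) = -9.04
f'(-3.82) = -0.04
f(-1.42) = -9.25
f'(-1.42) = 0.04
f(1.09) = 116.84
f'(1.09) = 362.87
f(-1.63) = -9.25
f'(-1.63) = -0.07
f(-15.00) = -9.00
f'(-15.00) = 0.00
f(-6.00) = -9.00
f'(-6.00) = 0.00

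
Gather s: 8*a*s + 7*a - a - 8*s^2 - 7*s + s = 6*a - 8*s^2 + s*(8*a - 6)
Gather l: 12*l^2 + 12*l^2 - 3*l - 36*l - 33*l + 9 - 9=24*l^2 - 72*l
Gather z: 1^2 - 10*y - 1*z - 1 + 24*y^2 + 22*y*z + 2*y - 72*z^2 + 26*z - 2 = 24*y^2 - 8*y - 72*z^2 + z*(22*y + 25) - 2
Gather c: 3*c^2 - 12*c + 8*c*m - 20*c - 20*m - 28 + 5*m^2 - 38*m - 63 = 3*c^2 + c*(8*m - 32) + 5*m^2 - 58*m - 91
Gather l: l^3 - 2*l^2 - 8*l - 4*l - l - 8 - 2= l^3 - 2*l^2 - 13*l - 10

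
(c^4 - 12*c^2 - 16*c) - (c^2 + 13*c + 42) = c^4 - 13*c^2 - 29*c - 42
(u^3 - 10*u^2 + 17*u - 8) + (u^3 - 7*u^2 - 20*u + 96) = 2*u^3 - 17*u^2 - 3*u + 88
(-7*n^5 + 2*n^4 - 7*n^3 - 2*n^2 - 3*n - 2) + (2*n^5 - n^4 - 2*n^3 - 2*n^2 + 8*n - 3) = -5*n^5 + n^4 - 9*n^3 - 4*n^2 + 5*n - 5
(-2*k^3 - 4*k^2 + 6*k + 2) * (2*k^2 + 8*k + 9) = -4*k^5 - 24*k^4 - 38*k^3 + 16*k^2 + 70*k + 18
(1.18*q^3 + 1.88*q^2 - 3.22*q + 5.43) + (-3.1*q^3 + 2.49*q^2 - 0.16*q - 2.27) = -1.92*q^3 + 4.37*q^2 - 3.38*q + 3.16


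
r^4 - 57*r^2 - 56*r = r*(r - 8)*(r + 1)*(r + 7)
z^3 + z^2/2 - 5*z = z*(z - 2)*(z + 5/2)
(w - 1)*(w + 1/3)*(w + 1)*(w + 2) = w^4 + 7*w^3/3 - w^2/3 - 7*w/3 - 2/3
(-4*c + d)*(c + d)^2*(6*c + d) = -24*c^4 - 46*c^3*d - 19*c^2*d^2 + 4*c*d^3 + d^4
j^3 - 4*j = j*(j - 2)*(j + 2)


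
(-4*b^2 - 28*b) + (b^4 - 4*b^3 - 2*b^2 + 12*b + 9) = b^4 - 4*b^3 - 6*b^2 - 16*b + 9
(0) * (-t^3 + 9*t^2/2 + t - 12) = 0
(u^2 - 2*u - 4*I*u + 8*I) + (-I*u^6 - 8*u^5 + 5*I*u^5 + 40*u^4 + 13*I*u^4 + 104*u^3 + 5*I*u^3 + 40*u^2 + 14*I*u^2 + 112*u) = -I*u^6 - 8*u^5 + 5*I*u^5 + 40*u^4 + 13*I*u^4 + 104*u^3 + 5*I*u^3 + 41*u^2 + 14*I*u^2 + 110*u - 4*I*u + 8*I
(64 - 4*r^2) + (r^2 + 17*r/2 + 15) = -3*r^2 + 17*r/2 + 79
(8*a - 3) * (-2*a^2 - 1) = -16*a^3 + 6*a^2 - 8*a + 3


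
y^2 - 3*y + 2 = (y - 2)*(y - 1)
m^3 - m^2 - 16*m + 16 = (m - 4)*(m - 1)*(m + 4)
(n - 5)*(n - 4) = n^2 - 9*n + 20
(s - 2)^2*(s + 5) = s^3 + s^2 - 16*s + 20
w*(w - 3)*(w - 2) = w^3 - 5*w^2 + 6*w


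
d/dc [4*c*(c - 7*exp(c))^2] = 4*(c - 7*exp(c))*(-2*c*(7*exp(c) - 1) + c - 7*exp(c))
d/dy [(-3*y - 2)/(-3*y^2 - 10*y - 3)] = (-9*y^2 - 12*y - 11)/(9*y^4 + 60*y^3 + 118*y^2 + 60*y + 9)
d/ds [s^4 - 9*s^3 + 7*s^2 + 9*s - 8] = 4*s^3 - 27*s^2 + 14*s + 9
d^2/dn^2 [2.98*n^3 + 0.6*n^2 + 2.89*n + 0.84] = 17.88*n + 1.2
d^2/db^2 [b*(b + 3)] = 2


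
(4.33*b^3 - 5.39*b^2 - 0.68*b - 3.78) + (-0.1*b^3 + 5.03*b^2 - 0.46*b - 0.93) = 4.23*b^3 - 0.359999999999999*b^2 - 1.14*b - 4.71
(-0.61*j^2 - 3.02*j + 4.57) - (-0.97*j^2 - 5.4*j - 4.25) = 0.36*j^2 + 2.38*j + 8.82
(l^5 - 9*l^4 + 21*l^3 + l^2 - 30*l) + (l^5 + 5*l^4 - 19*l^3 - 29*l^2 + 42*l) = 2*l^5 - 4*l^4 + 2*l^3 - 28*l^2 + 12*l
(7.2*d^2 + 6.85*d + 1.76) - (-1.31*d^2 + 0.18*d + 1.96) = 8.51*d^2 + 6.67*d - 0.2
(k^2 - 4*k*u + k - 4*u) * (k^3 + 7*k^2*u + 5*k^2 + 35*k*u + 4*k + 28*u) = k^5 + 3*k^4*u + 6*k^4 - 28*k^3*u^2 + 18*k^3*u + 9*k^3 - 168*k^2*u^2 + 27*k^2*u + 4*k^2 - 252*k*u^2 + 12*k*u - 112*u^2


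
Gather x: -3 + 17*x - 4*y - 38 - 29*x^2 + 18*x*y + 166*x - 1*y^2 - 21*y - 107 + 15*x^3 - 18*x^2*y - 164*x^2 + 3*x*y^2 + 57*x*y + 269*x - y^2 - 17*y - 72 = 15*x^3 + x^2*(-18*y - 193) + x*(3*y^2 + 75*y + 452) - 2*y^2 - 42*y - 220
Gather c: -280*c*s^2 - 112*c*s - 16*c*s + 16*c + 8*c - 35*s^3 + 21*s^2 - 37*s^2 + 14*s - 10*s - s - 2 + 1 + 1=c*(-280*s^2 - 128*s + 24) - 35*s^3 - 16*s^2 + 3*s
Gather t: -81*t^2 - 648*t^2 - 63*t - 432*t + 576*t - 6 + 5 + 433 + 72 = -729*t^2 + 81*t + 504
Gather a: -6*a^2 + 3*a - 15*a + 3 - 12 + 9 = -6*a^2 - 12*a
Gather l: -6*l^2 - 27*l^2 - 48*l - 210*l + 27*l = -33*l^2 - 231*l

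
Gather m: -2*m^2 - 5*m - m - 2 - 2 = -2*m^2 - 6*m - 4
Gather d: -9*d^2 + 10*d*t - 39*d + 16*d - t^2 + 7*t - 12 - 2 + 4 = -9*d^2 + d*(10*t - 23) - t^2 + 7*t - 10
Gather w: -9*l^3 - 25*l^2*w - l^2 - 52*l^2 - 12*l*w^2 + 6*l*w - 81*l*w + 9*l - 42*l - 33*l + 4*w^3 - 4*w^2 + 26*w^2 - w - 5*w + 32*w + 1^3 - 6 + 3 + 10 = -9*l^3 - 53*l^2 - 66*l + 4*w^3 + w^2*(22 - 12*l) + w*(-25*l^2 - 75*l + 26) + 8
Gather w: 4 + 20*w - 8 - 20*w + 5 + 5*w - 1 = 5*w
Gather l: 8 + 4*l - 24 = 4*l - 16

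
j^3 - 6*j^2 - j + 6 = (j - 6)*(j - 1)*(j + 1)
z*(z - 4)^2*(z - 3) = z^4 - 11*z^3 + 40*z^2 - 48*z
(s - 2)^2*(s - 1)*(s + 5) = s^4 - 17*s^2 + 36*s - 20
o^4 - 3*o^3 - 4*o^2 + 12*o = o*(o - 3)*(o - 2)*(o + 2)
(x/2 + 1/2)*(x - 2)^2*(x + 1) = x^4/2 - x^3 - 3*x^2/2 + 2*x + 2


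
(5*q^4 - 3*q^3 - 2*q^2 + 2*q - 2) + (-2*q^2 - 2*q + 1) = 5*q^4 - 3*q^3 - 4*q^2 - 1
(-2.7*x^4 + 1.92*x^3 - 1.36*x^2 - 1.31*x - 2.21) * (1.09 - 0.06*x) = 0.162*x^5 - 3.0582*x^4 + 2.1744*x^3 - 1.4038*x^2 - 1.2953*x - 2.4089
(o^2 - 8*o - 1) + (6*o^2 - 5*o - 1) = 7*o^2 - 13*o - 2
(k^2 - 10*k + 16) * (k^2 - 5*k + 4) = k^4 - 15*k^3 + 70*k^2 - 120*k + 64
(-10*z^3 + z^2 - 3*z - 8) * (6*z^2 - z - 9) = -60*z^5 + 16*z^4 + 71*z^3 - 54*z^2 + 35*z + 72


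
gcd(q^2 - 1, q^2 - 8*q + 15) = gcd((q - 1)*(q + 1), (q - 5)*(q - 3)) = 1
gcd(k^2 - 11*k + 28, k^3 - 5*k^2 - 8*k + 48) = k - 4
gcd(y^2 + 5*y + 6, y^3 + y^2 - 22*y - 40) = y + 2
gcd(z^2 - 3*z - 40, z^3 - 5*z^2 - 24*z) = z - 8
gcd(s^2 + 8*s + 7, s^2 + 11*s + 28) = s + 7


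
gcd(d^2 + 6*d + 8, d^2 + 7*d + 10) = d + 2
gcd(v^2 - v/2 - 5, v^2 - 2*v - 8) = v + 2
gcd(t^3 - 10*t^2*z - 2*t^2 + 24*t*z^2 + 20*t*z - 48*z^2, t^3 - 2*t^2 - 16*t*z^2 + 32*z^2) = -t^2 + 4*t*z + 2*t - 8*z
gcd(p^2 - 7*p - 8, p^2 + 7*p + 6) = p + 1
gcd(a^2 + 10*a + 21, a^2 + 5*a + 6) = a + 3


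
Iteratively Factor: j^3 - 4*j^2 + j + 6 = (j - 3)*(j^2 - j - 2) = (j - 3)*(j - 2)*(j + 1)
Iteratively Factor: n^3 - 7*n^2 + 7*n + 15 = (n - 3)*(n^2 - 4*n - 5) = (n - 5)*(n - 3)*(n + 1)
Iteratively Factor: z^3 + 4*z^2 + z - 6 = (z - 1)*(z^2 + 5*z + 6) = (z - 1)*(z + 3)*(z + 2)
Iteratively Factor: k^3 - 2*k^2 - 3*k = (k + 1)*(k^2 - 3*k) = (k - 3)*(k + 1)*(k)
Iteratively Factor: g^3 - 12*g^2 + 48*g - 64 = (g - 4)*(g^2 - 8*g + 16) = (g - 4)^2*(g - 4)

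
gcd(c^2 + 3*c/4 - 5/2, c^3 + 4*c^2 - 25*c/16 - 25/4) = c - 5/4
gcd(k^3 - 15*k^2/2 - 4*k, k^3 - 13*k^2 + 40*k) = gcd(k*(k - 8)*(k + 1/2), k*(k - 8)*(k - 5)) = k^2 - 8*k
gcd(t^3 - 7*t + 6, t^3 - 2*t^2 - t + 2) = t^2 - 3*t + 2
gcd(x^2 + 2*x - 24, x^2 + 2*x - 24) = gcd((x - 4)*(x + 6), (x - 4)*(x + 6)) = x^2 + 2*x - 24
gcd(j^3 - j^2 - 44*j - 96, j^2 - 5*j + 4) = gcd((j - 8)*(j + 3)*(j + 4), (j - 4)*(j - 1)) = 1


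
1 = 1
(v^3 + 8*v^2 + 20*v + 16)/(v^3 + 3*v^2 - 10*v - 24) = (v + 2)/(v - 3)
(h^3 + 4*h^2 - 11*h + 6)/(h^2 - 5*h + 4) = (h^2 + 5*h - 6)/(h - 4)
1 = 1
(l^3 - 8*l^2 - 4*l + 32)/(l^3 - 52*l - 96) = (l - 2)/(l + 6)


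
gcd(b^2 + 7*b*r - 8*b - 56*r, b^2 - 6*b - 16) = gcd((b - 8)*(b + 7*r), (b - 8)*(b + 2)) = b - 8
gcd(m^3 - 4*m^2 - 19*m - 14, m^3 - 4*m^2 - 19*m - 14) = m^3 - 4*m^2 - 19*m - 14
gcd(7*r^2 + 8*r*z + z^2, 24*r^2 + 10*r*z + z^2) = 1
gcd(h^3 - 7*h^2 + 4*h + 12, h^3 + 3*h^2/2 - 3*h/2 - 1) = 1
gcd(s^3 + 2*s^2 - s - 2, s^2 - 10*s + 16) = 1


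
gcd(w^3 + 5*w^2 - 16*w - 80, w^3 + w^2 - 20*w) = w^2 + w - 20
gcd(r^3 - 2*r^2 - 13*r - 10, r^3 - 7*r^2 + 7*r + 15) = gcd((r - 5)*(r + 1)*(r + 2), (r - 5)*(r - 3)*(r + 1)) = r^2 - 4*r - 5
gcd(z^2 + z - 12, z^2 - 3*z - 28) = z + 4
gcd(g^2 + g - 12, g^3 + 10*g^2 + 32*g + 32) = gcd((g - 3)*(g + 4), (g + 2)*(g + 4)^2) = g + 4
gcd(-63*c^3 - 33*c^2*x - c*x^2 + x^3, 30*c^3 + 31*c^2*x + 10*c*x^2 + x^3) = 3*c + x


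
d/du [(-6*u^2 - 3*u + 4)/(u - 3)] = (-6*u^2 + 36*u + 5)/(u^2 - 6*u + 9)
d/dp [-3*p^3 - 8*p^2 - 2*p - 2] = -9*p^2 - 16*p - 2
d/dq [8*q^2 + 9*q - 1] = 16*q + 9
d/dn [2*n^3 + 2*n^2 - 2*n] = 6*n^2 + 4*n - 2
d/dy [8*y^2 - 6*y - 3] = 16*y - 6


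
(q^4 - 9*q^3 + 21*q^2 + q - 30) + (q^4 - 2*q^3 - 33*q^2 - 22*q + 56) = 2*q^4 - 11*q^3 - 12*q^2 - 21*q + 26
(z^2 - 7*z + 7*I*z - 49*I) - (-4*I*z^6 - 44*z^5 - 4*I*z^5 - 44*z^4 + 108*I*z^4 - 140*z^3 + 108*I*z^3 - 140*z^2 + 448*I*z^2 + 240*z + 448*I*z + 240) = 4*I*z^6 + 44*z^5 + 4*I*z^5 + 44*z^4 - 108*I*z^4 + 140*z^3 - 108*I*z^3 + 141*z^2 - 448*I*z^2 - 247*z - 441*I*z - 240 - 49*I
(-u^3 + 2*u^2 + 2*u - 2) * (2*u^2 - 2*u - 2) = -2*u^5 + 6*u^4 + 2*u^3 - 12*u^2 + 4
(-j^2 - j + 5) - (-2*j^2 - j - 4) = j^2 + 9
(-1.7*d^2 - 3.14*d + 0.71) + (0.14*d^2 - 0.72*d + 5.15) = -1.56*d^2 - 3.86*d + 5.86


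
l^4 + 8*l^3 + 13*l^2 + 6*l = l*(l + 1)^2*(l + 6)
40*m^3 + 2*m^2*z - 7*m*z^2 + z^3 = (-5*m + z)*(-4*m + z)*(2*m + z)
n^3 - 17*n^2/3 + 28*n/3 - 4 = (n - 3)*(n - 2)*(n - 2/3)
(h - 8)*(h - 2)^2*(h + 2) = h^4 - 10*h^3 + 12*h^2 + 40*h - 64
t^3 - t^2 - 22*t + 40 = (t - 4)*(t - 2)*(t + 5)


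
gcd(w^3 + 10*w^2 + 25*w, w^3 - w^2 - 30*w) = w^2 + 5*w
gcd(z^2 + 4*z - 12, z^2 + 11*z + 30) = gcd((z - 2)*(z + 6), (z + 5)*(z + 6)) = z + 6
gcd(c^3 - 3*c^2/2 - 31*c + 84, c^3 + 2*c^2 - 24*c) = c^2 + 2*c - 24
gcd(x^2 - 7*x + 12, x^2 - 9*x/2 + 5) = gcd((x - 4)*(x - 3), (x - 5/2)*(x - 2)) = 1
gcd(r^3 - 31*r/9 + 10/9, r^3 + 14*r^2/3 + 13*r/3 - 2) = r^2 + 5*r/3 - 2/3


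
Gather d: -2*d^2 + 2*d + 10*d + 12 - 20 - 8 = -2*d^2 + 12*d - 16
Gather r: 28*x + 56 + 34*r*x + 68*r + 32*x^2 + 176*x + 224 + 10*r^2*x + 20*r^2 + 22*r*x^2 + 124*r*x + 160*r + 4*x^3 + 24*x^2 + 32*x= r^2*(10*x + 20) + r*(22*x^2 + 158*x + 228) + 4*x^3 + 56*x^2 + 236*x + 280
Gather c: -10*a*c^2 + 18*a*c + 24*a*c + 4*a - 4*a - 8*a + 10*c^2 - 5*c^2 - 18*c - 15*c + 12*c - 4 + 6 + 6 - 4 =-8*a + c^2*(5 - 10*a) + c*(42*a - 21) + 4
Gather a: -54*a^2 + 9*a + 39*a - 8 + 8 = -54*a^2 + 48*a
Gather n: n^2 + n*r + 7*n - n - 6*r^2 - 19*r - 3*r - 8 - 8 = n^2 + n*(r + 6) - 6*r^2 - 22*r - 16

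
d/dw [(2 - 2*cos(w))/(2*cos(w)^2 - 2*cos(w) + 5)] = 2*(4*cos(w) - cos(2*w) + 2)*sin(w)/(2*cos(w) - cos(2*w) - 6)^2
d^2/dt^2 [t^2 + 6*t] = 2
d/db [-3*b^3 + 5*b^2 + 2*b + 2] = -9*b^2 + 10*b + 2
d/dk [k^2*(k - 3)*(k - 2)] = k*(4*k^2 - 15*k + 12)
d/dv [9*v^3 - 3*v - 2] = 27*v^2 - 3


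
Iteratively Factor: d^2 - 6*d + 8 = (d - 4)*(d - 2)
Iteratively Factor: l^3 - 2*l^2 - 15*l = (l)*(l^2 - 2*l - 15) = l*(l - 5)*(l + 3)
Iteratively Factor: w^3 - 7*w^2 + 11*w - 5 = (w - 1)*(w^2 - 6*w + 5) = (w - 1)^2*(w - 5)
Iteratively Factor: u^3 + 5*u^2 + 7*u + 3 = (u + 1)*(u^2 + 4*u + 3) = (u + 1)^2*(u + 3)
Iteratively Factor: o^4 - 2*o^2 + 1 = (o + 1)*(o^3 - o^2 - o + 1) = (o + 1)^2*(o^2 - 2*o + 1) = (o - 1)*(o + 1)^2*(o - 1)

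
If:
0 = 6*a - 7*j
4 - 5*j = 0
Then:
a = 14/15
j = 4/5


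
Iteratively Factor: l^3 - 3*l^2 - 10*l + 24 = (l - 4)*(l^2 + l - 6) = (l - 4)*(l - 2)*(l + 3)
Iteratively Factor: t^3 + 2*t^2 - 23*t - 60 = (t + 3)*(t^2 - t - 20) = (t + 3)*(t + 4)*(t - 5)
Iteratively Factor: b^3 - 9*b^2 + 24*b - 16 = (b - 1)*(b^2 - 8*b + 16) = (b - 4)*(b - 1)*(b - 4)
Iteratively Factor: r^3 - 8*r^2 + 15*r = (r - 5)*(r^2 - 3*r) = r*(r - 5)*(r - 3)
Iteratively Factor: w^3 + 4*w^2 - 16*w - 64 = (w + 4)*(w^2 - 16) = (w + 4)^2*(w - 4)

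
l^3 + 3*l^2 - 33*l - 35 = (l - 5)*(l + 1)*(l + 7)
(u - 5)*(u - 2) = u^2 - 7*u + 10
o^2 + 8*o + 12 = (o + 2)*(o + 6)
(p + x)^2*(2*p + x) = 2*p^3 + 5*p^2*x + 4*p*x^2 + x^3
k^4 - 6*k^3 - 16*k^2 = k^2*(k - 8)*(k + 2)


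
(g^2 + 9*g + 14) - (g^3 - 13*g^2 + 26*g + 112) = -g^3 + 14*g^2 - 17*g - 98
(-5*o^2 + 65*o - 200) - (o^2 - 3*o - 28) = -6*o^2 + 68*o - 172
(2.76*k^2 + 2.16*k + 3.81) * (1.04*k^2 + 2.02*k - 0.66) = 2.8704*k^4 + 7.8216*k^3 + 6.504*k^2 + 6.2706*k - 2.5146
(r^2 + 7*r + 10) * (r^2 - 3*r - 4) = r^4 + 4*r^3 - 15*r^2 - 58*r - 40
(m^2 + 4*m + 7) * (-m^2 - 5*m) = -m^4 - 9*m^3 - 27*m^2 - 35*m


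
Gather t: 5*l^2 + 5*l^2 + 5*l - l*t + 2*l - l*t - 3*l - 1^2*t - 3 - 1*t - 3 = 10*l^2 + 4*l + t*(-2*l - 2) - 6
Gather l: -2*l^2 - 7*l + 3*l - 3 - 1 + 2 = -2*l^2 - 4*l - 2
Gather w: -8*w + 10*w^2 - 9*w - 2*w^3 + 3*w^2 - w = -2*w^3 + 13*w^2 - 18*w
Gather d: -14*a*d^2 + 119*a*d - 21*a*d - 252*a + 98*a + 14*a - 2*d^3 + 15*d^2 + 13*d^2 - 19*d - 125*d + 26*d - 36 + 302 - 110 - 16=-140*a - 2*d^3 + d^2*(28 - 14*a) + d*(98*a - 118) + 140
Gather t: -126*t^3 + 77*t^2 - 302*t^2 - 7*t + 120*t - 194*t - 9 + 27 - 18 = -126*t^3 - 225*t^2 - 81*t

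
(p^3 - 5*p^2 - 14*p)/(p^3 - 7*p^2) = (p + 2)/p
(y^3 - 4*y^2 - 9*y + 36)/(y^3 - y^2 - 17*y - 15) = (y^2 - 7*y + 12)/(y^2 - 4*y - 5)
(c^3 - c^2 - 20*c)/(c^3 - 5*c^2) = (c + 4)/c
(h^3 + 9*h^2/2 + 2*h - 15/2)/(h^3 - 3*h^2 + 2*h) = (2*h^2 + 11*h + 15)/(2*h*(h - 2))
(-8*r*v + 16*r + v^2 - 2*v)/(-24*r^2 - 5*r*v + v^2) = (v - 2)/(3*r + v)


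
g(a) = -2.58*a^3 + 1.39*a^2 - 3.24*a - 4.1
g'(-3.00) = -81.24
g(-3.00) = 87.79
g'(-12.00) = -1151.16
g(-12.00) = 4693.18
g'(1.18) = -10.74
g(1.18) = -10.23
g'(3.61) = -94.07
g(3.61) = -119.06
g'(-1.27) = -19.25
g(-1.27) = 7.54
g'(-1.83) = -34.25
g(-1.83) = 22.30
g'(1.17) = -10.58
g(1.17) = -10.12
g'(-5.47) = -250.03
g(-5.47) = 477.47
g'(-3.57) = -111.81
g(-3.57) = 142.57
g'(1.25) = -11.86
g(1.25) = -11.02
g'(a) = -7.74*a^2 + 2.78*a - 3.24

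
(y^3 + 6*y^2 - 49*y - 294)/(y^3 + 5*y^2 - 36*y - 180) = (y^2 - 49)/(y^2 - y - 30)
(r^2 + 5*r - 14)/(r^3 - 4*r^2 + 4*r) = (r + 7)/(r*(r - 2))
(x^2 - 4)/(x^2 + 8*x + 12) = (x - 2)/(x + 6)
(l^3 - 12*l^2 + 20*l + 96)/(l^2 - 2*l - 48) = (l^2 - 4*l - 12)/(l + 6)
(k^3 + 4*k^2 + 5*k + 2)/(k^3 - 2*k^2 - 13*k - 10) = (k + 1)/(k - 5)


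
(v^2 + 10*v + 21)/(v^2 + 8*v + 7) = (v + 3)/(v + 1)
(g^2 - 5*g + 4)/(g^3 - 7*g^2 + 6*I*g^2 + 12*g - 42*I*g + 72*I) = (g - 1)/(g^2 + g*(-3 + 6*I) - 18*I)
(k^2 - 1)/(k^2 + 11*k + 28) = (k^2 - 1)/(k^2 + 11*k + 28)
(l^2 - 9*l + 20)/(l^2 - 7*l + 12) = (l - 5)/(l - 3)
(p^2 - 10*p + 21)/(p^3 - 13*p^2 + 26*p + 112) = (p - 3)/(p^2 - 6*p - 16)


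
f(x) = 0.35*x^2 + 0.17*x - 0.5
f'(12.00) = 8.57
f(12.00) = 51.94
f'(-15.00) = -10.33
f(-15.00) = 75.70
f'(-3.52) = -2.29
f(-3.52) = 3.24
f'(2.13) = 1.66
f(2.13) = 1.45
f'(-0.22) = 0.02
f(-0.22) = -0.52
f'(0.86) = 0.77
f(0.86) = -0.09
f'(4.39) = 3.24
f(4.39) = 6.99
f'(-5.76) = -3.86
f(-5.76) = 10.13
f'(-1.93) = -1.18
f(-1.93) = 0.48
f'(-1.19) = -0.66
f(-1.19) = -0.21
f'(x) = 0.7*x + 0.17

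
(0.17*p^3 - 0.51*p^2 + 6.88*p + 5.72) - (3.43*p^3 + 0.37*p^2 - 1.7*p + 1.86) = -3.26*p^3 - 0.88*p^2 + 8.58*p + 3.86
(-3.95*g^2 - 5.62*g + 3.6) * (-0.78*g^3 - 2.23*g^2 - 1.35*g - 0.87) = 3.081*g^5 + 13.1921*g^4 + 15.0571*g^3 + 2.9955*g^2 + 0.0293999999999999*g - 3.132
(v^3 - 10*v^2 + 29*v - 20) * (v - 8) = v^4 - 18*v^3 + 109*v^2 - 252*v + 160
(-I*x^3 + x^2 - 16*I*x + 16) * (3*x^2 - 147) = -3*I*x^5 + 3*x^4 + 99*I*x^3 - 99*x^2 + 2352*I*x - 2352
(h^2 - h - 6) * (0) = 0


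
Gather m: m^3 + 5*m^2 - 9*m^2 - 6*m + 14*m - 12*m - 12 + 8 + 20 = m^3 - 4*m^2 - 4*m + 16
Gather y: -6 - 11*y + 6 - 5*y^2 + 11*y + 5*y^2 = 0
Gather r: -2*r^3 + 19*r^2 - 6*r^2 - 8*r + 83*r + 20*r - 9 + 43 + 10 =-2*r^3 + 13*r^2 + 95*r + 44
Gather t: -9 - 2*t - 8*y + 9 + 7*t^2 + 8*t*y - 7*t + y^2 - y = 7*t^2 + t*(8*y - 9) + y^2 - 9*y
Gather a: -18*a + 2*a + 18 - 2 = 16 - 16*a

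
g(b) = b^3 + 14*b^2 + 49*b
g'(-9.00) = 40.00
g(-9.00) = -36.00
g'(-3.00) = -8.00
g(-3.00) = -48.00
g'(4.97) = 262.26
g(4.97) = 712.11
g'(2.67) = 145.15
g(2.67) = 249.67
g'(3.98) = 207.96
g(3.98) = 479.83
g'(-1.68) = 10.43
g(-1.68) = -47.55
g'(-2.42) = -1.19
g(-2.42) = -50.76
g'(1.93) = 114.21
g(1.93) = 153.91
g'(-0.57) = 34.01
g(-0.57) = -23.57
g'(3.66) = 191.67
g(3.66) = 415.91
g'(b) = 3*b^2 + 28*b + 49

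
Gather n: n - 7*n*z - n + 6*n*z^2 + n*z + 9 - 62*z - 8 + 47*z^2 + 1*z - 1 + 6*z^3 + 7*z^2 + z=n*(6*z^2 - 6*z) + 6*z^3 + 54*z^2 - 60*z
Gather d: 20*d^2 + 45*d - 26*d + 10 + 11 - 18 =20*d^2 + 19*d + 3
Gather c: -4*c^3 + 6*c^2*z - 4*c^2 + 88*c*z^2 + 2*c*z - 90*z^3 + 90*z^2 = -4*c^3 + c^2*(6*z - 4) + c*(88*z^2 + 2*z) - 90*z^3 + 90*z^2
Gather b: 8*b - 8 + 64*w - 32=8*b + 64*w - 40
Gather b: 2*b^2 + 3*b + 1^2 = 2*b^2 + 3*b + 1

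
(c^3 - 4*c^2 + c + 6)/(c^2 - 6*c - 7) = (c^2 - 5*c + 6)/(c - 7)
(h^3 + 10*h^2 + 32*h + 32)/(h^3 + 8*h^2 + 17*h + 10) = (h^2 + 8*h + 16)/(h^2 + 6*h + 5)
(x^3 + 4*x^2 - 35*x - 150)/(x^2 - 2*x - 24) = (x^2 + 10*x + 25)/(x + 4)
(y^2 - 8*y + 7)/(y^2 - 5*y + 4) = (y - 7)/(y - 4)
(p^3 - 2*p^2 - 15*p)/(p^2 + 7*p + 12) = p*(p - 5)/(p + 4)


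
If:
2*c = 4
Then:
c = 2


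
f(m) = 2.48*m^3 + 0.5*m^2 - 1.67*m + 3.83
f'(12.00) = 1081.69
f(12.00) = 4341.23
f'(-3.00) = 62.29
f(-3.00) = -53.62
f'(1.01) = 6.93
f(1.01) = 5.21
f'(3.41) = 88.25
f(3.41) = 102.29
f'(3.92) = 116.58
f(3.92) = 154.35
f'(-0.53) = -0.11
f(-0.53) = 4.49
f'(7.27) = 398.83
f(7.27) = 971.03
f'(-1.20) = 7.84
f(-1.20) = 2.27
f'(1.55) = 17.75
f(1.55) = 11.68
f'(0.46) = 0.36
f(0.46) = 3.41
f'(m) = 7.44*m^2 + 1.0*m - 1.67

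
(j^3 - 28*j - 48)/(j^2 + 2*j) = j - 2 - 24/j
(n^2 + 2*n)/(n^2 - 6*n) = (n + 2)/(n - 6)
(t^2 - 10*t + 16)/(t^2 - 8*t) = (t - 2)/t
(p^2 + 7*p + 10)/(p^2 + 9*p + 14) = (p + 5)/(p + 7)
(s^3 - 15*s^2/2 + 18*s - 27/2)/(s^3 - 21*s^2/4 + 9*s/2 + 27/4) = 2*(2*s - 3)/(4*s + 3)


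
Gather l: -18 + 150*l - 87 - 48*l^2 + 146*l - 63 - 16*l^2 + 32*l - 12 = -64*l^2 + 328*l - 180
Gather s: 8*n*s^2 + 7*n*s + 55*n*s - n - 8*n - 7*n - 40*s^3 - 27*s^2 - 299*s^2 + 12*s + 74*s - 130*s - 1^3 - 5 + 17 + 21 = -16*n - 40*s^3 + s^2*(8*n - 326) + s*(62*n - 44) + 32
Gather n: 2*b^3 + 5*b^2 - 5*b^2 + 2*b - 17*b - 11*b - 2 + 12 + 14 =2*b^3 - 26*b + 24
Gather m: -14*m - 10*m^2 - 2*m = -10*m^2 - 16*m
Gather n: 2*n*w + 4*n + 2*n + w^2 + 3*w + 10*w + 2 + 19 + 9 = n*(2*w + 6) + w^2 + 13*w + 30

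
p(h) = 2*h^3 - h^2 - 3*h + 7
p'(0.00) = -3.00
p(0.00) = 7.00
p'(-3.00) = 57.00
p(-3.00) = -47.00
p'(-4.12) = 107.09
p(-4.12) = -137.48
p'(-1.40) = 11.56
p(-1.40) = 3.75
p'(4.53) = 111.07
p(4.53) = 158.81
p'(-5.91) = 218.39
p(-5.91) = -423.05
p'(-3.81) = 91.72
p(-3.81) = -106.70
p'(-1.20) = 8.04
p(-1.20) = 5.70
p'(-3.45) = 75.32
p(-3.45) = -76.68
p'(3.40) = 59.56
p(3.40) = 63.85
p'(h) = 6*h^2 - 2*h - 3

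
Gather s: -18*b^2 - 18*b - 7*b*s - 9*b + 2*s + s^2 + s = -18*b^2 - 27*b + s^2 + s*(3 - 7*b)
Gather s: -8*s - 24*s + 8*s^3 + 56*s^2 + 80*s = 8*s^3 + 56*s^2 + 48*s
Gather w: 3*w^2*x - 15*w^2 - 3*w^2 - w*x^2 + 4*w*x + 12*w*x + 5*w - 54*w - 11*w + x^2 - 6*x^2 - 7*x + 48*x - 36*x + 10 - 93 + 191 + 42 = w^2*(3*x - 18) + w*(-x^2 + 16*x - 60) - 5*x^2 + 5*x + 150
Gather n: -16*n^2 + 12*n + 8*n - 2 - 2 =-16*n^2 + 20*n - 4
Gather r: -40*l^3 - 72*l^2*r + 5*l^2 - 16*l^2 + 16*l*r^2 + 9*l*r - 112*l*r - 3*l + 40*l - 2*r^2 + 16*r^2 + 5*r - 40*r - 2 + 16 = -40*l^3 - 11*l^2 + 37*l + r^2*(16*l + 14) + r*(-72*l^2 - 103*l - 35) + 14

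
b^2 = b^2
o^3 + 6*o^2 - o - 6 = (o - 1)*(o + 1)*(o + 6)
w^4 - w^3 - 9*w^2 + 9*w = w*(w - 3)*(w - 1)*(w + 3)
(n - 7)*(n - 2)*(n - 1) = n^3 - 10*n^2 + 23*n - 14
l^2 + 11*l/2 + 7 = (l + 2)*(l + 7/2)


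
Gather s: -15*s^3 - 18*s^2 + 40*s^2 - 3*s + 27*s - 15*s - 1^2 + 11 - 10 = -15*s^3 + 22*s^2 + 9*s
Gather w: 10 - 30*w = 10 - 30*w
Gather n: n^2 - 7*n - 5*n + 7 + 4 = n^2 - 12*n + 11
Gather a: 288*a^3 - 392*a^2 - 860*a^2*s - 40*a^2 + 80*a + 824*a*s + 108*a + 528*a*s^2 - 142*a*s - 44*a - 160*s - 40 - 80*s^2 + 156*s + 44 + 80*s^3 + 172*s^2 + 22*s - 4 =288*a^3 + a^2*(-860*s - 432) + a*(528*s^2 + 682*s + 144) + 80*s^3 + 92*s^2 + 18*s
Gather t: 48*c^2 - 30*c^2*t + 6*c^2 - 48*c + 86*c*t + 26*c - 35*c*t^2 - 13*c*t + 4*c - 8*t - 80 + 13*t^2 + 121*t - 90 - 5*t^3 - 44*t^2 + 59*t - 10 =54*c^2 - 18*c - 5*t^3 + t^2*(-35*c - 31) + t*(-30*c^2 + 73*c + 172) - 180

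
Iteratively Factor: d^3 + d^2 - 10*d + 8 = (d - 1)*(d^2 + 2*d - 8) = (d - 1)*(d + 4)*(d - 2)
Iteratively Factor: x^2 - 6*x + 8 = (x - 2)*(x - 4)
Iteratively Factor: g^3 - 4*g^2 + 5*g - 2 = (g - 1)*(g^2 - 3*g + 2) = (g - 1)^2*(g - 2)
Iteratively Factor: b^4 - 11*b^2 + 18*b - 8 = (b + 4)*(b^3 - 4*b^2 + 5*b - 2) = (b - 1)*(b + 4)*(b^2 - 3*b + 2) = (b - 2)*(b - 1)*(b + 4)*(b - 1)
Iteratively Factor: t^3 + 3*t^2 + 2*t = (t + 1)*(t^2 + 2*t) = (t + 1)*(t + 2)*(t)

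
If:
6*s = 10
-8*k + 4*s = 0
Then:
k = 5/6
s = 5/3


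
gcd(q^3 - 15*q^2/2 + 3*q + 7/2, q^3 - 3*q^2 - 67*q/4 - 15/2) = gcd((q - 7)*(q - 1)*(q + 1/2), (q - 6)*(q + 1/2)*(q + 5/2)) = q + 1/2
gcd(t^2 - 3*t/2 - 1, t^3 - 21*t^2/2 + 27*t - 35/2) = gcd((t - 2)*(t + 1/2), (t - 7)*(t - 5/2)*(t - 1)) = 1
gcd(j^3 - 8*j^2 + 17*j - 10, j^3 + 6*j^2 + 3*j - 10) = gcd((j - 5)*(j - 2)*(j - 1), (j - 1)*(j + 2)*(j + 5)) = j - 1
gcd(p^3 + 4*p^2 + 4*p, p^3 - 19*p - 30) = p + 2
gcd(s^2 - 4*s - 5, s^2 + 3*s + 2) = s + 1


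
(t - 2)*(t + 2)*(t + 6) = t^3 + 6*t^2 - 4*t - 24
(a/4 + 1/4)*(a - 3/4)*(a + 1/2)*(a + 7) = a^4/4 + 31*a^3/16 + 37*a^2/32 - 19*a/16 - 21/32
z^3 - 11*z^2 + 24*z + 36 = (z - 6)^2*(z + 1)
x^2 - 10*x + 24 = (x - 6)*(x - 4)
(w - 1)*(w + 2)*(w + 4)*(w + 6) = w^4 + 11*w^3 + 32*w^2 + 4*w - 48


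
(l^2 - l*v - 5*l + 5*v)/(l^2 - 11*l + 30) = (l - v)/(l - 6)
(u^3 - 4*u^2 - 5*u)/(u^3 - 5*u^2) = (u + 1)/u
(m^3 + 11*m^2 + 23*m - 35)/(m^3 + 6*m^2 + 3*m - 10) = (m + 7)/(m + 2)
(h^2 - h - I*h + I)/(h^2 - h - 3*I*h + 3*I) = (h - I)/(h - 3*I)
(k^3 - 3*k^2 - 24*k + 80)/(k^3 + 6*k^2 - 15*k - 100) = (k - 4)/(k + 5)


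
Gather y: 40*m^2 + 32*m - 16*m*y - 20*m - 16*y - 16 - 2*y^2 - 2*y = 40*m^2 + 12*m - 2*y^2 + y*(-16*m - 18) - 16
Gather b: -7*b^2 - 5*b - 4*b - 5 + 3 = -7*b^2 - 9*b - 2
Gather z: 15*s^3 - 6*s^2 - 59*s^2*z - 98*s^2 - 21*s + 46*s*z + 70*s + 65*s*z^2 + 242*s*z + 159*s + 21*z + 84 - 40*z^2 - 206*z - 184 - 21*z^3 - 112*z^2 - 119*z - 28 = 15*s^3 - 104*s^2 + 208*s - 21*z^3 + z^2*(65*s - 152) + z*(-59*s^2 + 288*s - 304) - 128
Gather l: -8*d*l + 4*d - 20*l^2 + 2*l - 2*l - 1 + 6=-8*d*l + 4*d - 20*l^2 + 5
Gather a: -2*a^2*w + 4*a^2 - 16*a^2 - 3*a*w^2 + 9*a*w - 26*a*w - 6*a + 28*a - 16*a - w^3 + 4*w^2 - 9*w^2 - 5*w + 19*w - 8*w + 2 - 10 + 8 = a^2*(-2*w - 12) + a*(-3*w^2 - 17*w + 6) - w^3 - 5*w^2 + 6*w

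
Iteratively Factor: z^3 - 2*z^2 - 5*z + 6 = (z + 2)*(z^2 - 4*z + 3) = (z - 3)*(z + 2)*(z - 1)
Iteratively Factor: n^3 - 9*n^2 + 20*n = (n - 5)*(n^2 - 4*n) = n*(n - 5)*(n - 4)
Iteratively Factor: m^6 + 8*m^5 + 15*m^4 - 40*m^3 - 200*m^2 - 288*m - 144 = (m + 2)*(m^5 + 6*m^4 + 3*m^3 - 46*m^2 - 108*m - 72) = (m + 2)^2*(m^4 + 4*m^3 - 5*m^2 - 36*m - 36) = (m + 2)^3*(m^3 + 2*m^2 - 9*m - 18) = (m + 2)^3*(m + 3)*(m^2 - m - 6) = (m + 2)^4*(m + 3)*(m - 3)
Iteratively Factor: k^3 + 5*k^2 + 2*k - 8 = (k - 1)*(k^2 + 6*k + 8) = (k - 1)*(k + 2)*(k + 4)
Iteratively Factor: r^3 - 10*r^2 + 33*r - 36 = (r - 3)*(r^2 - 7*r + 12) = (r - 3)^2*(r - 4)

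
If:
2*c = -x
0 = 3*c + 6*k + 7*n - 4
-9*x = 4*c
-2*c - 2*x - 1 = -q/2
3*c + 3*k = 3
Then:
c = 0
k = 1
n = -2/7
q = 2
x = 0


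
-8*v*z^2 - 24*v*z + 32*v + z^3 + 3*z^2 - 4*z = (-8*v + z)*(z - 1)*(z + 4)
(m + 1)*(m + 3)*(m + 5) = m^3 + 9*m^2 + 23*m + 15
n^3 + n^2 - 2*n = n*(n - 1)*(n + 2)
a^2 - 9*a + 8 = (a - 8)*(a - 1)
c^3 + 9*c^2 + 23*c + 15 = (c + 1)*(c + 3)*(c + 5)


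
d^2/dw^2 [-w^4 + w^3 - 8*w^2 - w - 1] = -12*w^2 + 6*w - 16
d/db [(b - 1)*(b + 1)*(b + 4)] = 3*b^2 + 8*b - 1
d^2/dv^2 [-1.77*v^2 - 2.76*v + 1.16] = -3.54000000000000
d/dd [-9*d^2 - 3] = -18*d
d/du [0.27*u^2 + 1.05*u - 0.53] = 0.54*u + 1.05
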